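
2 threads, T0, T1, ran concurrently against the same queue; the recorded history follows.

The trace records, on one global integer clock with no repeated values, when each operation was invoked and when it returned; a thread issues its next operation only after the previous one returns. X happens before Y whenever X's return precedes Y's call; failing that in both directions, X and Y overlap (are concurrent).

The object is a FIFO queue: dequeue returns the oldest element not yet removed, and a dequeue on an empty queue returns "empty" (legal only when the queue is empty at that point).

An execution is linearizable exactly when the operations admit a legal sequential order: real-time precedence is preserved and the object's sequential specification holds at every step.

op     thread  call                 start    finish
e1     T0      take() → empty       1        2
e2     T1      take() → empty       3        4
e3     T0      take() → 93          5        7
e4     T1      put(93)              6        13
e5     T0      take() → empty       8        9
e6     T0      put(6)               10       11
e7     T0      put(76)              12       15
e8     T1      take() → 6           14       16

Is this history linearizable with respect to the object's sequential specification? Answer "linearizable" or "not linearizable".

linearizable

witness order: e1, e2, e4, e3, e5, e6, e7, e8
step 1: e1 take() → empty — queue <>
step 2: e2 take() → empty — queue <>
step 3: e4 put(93) — queue <93>
step 4: e3 take() → 93 — queue <>
step 5: e5 take() → empty — queue <>
step 6: e6 put(6) — queue <6>
step 7: e7 put(76) — queue <6,76>
step 8: e8 take() → 6 — queue <76>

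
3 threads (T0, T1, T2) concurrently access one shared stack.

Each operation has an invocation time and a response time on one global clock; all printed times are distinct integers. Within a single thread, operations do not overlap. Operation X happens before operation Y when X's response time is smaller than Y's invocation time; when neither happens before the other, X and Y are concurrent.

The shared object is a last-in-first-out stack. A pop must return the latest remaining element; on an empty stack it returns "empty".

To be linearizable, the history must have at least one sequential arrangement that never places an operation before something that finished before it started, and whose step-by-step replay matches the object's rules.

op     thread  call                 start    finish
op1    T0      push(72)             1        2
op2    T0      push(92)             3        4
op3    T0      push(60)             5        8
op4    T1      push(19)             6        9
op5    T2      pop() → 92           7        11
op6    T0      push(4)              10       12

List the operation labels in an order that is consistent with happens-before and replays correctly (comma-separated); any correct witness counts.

op1, op2, op5, op3, op4, op6

step 1: op1 push(72) — stack <72>
step 2: op2 push(92) — stack <72,92>
step 3: op5 pop() → 92 — stack <72>
step 4: op3 push(60) — stack <72,60>
step 5: op4 push(19) — stack <72,60,19>
step 6: op6 push(4) — stack <72,60,19,4>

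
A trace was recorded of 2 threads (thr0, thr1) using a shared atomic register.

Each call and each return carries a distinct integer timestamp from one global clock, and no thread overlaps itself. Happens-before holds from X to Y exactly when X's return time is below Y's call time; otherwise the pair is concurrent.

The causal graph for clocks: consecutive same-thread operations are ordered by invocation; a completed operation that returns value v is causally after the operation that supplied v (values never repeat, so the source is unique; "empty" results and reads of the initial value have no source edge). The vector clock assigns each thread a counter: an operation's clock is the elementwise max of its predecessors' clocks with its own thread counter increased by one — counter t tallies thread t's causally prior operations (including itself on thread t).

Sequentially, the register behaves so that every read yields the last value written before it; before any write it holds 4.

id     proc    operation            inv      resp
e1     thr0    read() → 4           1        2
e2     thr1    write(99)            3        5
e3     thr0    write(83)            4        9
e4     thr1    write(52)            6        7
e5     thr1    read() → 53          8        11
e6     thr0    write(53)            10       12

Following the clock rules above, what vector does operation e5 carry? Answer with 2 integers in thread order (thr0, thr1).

(3, 3)

e2, invoked 3, has no incoming edges; only thr1's bump applies → (0, 1)
e1, invoked 1, has no incoming edges; only thr0's bump applies → (1, 0)
e4, invoked 6, takes VC(e2)=(0, 1) under max, adds 1 for thr1 → (0, 2)
e3, invoked 4, takes VC(e1)=(1, 0) under max, adds 1 for thr0 → (2, 0)
e6, invoked 10, takes VC(e3)=(2, 0) under max, adds 1 for thr0 → (3, 0)
e5, invoked 8, takes VC(e4)=(0, 2), VC(e6)=(3, 0) under max, adds 1 for thr1 → (3, 3)
target: VC(e5) = (3, 3)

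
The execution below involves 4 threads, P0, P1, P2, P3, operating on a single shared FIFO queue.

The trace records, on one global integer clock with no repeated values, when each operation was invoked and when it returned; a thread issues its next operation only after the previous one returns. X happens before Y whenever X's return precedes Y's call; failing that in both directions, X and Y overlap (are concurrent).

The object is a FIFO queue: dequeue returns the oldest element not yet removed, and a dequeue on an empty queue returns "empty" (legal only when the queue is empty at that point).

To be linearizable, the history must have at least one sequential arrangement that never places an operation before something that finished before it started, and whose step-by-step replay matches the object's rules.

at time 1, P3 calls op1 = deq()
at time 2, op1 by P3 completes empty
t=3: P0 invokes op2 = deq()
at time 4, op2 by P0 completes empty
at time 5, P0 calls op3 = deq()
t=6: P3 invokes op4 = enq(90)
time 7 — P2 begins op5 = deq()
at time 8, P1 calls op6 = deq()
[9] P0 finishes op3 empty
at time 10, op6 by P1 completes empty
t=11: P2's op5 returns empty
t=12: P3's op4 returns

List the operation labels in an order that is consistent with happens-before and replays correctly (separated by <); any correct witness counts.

op1 < op2 < op3 < op5 < op6 < op4

1. op1 deq() → empty, leaving queue <>
2. op2 deq() → empty, leaving queue <>
3. op3 deq() → empty, leaving queue <>
4. op5 deq() → empty, leaving queue <>
5. op6 deq() → empty, leaving queue <>
6. op4 enq(90), leaving queue <90>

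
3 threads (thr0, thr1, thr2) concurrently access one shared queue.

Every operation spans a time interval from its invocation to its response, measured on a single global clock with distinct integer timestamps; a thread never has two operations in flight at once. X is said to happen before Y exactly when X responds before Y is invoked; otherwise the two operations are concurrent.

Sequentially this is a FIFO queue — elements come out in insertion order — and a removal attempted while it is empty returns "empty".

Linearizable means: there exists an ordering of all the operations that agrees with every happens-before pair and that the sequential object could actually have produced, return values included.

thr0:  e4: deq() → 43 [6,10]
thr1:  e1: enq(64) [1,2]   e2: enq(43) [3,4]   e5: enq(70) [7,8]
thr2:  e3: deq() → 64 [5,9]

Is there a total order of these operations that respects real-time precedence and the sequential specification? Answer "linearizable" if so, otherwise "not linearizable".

linearizable

witness order: e1, e2, e3, e4, e5
after step 1 (e1 enq(64)): queue <64>
after step 2 (e2 enq(43)): queue <64,43>
after step 3 (e3 deq() → 64): queue <43>
after step 4 (e4 deq() → 43): queue <>
after step 5 (e5 enq(70)): queue <70>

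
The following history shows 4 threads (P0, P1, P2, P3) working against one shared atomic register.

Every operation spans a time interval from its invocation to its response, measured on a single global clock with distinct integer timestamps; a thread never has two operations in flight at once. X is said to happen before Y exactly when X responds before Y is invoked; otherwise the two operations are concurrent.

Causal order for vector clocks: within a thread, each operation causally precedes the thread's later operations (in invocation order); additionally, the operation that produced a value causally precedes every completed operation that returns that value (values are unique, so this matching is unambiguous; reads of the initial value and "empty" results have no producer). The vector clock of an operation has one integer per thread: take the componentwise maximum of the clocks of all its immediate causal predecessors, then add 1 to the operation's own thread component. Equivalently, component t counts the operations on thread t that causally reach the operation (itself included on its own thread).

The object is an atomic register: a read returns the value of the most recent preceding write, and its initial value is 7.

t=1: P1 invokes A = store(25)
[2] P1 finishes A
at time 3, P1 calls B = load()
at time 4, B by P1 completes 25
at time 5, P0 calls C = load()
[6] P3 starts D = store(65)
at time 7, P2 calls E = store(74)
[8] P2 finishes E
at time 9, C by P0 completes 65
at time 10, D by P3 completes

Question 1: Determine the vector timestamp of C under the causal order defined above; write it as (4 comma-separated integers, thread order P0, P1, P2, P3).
(1, 0, 0, 1)

D (invocation 6): nothing precedes it; P3's component alone gives (0, 0, 0, 1)
E (invocation 7): nothing precedes it; P2's component alone gives (0, 0, 1, 0)
A (invocation 1): nothing precedes it; P1's component alone gives (0, 1, 0, 0)
B (invocation 3): componentwise max over VC(A)=(0, 1, 0, 0), +1 at P1, giving (0, 2, 0, 0)
C (invocation 5): componentwise max over VC(D)=(0, 0, 0, 1), +1 at P0, giving (1, 0, 0, 1)
target: VC(C) = (1, 0, 0, 1)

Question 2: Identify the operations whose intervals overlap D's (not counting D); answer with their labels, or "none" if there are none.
C, E

concurrent with D ([6,10]): every op whose interval crosses 6..10
A [1,2]: before
B [3,4]: before
C [5,9]: concurrent
E [7,8]: concurrent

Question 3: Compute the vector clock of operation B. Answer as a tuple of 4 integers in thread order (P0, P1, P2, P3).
(0, 2, 0, 0)

no predecessors for D (invoked 6): P3 increments from zero → (0, 0, 0, 1)
no predecessors for E (invoked 7): P2 increments from zero → (0, 0, 1, 0)
no predecessors for A (invoked 1): P1 increments from zero → (0, 1, 0, 0)
B, invoked 3, takes VC(A)=(0, 1, 0, 0) under max, adds 1 for P1 → (0, 2, 0, 0)
C, invoked 5, takes VC(D)=(0, 0, 0, 1) under max, adds 1 for P0 → (1, 0, 0, 1)
target: VC(B) = (0, 2, 0, 0)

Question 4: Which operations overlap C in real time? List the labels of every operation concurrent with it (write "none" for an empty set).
D, E

overlap test against C [5,9]: concurrent iff the interval meets 5..9
A [1,2]: before
B [3,4]: before
D [6,10]: concurrent
E [7,8]: concurrent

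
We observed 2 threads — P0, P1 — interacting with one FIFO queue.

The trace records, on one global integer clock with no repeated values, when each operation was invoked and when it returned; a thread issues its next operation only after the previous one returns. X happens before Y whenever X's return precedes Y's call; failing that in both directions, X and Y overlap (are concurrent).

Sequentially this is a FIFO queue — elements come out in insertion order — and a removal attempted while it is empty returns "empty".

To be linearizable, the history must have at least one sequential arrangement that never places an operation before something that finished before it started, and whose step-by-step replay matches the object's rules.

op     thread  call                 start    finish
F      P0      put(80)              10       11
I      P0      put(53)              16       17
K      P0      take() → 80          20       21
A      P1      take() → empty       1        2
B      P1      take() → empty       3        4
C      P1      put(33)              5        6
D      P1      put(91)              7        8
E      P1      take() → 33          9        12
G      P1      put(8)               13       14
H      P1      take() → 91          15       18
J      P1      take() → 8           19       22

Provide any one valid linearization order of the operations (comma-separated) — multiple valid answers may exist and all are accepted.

A, B, C, D, E, F, G, H, I, K, J

after step 1 (A take() → empty): queue <>
after step 2 (B take() → empty): queue <>
after step 3 (C put(33)): queue <33>
after step 4 (D put(91)): queue <33,91>
after step 5 (E take() → 33): queue <91>
after step 6 (F put(80)): queue <91,80>
after step 7 (G put(8)): queue <91,80,8>
after step 8 (H take() → 91): queue <80,8>
after step 9 (I put(53)): queue <80,8,53>
after step 10 (K take() → 80): queue <8,53>
after step 11 (J take() → 8): queue <53>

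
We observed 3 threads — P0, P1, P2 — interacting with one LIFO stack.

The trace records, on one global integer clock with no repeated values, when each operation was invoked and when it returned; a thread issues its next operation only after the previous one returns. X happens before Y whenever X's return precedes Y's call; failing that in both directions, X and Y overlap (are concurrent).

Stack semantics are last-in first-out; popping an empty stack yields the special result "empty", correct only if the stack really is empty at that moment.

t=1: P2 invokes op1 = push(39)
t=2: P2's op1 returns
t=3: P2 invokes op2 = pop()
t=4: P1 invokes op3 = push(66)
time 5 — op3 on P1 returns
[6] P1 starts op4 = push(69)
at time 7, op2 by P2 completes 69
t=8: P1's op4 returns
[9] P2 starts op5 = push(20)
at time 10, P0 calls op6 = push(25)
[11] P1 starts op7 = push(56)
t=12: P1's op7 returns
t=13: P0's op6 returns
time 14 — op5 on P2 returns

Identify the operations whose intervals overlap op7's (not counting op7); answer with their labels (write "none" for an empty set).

op7 spans [11,12]; an op avoiding the whole window 11..12 is ordered, any other is concurrent
op1 [1,2]: before
op2 [3,7]: before
op3 [4,5]: before
op4 [6,8]: before
op5 [9,14]: concurrent
op6 [10,13]: concurrent

op5, op6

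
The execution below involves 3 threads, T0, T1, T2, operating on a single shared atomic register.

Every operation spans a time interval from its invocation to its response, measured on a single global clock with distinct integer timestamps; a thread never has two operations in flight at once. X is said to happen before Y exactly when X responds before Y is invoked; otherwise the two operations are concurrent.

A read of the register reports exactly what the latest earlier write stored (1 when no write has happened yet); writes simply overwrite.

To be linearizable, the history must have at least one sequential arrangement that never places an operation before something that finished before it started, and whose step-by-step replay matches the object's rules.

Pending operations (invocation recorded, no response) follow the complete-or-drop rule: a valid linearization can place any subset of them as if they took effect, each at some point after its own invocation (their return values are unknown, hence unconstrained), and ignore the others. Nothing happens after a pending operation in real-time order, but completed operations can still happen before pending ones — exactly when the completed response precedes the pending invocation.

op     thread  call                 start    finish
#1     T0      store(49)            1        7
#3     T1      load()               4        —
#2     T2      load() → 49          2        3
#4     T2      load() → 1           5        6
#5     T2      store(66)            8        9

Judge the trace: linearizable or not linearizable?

the violation lands at event 6, #4's response at time 6: events 1..5 linearize, events 1..6 do not
exhaustive check: the 2 completed atomic register ops admit one real-time order; illegal
completion choices over the 2 pending operations (#1, #3) were checked; none helps
take #2, #4 (pending dropped): step 1 already fails, because #2 load() → 49 cannot occur there

not linearizable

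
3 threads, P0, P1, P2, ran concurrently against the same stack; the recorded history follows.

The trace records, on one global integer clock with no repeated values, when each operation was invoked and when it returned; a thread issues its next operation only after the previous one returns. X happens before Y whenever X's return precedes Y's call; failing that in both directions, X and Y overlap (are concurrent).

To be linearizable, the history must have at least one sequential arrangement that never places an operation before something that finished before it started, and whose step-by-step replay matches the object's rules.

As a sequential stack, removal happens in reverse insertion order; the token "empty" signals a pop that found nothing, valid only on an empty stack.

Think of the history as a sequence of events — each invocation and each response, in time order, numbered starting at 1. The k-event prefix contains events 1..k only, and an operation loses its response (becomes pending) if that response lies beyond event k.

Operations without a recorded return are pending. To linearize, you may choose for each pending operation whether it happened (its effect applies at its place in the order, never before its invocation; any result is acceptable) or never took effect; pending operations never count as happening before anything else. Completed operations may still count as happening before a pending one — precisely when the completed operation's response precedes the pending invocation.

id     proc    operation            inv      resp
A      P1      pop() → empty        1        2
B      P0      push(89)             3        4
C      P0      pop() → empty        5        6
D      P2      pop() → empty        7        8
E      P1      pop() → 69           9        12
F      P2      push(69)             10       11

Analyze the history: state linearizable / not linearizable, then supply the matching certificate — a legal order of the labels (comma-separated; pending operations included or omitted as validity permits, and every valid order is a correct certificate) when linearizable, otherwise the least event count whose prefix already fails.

not linearizable — minimal violating prefix: 6 events

the violation lands at event 6, C's response at time 6: events 1..5 linearize, events 1..6 do not
one real-time candidate order over the 3 completed operations — the stack replay rejects it
one such order, A, B, C, breaks at step 3 where C pop() → empty is illegal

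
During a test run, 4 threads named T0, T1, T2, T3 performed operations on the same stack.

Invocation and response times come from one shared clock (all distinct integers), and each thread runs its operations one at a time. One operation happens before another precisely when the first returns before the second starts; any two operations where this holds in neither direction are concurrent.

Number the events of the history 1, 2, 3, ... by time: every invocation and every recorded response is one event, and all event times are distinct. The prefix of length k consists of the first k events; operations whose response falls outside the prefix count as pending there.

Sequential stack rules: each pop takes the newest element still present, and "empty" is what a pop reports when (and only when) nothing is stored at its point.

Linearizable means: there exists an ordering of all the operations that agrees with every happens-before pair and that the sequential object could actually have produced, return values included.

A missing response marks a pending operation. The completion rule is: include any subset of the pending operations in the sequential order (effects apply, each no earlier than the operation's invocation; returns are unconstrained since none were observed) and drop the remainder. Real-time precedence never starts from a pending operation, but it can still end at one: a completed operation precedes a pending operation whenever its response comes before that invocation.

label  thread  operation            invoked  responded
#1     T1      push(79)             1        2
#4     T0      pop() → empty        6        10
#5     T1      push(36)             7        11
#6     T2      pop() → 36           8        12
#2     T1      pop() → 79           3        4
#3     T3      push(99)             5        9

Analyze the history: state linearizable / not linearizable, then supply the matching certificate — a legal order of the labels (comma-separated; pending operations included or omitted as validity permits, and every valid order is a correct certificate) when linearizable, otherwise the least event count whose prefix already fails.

step 1: #1 push(79) — stack <79>
step 2: #2 pop() → 79 — stack <>
step 3: #4 pop() → empty — stack <>
step 4: #3 push(99) — stack <99>
step 5: #5 push(36) — stack <99,36>
step 6: #6 pop() → 36 — stack <99>

linearizable — witness: #1, #2, #4, #3, #5, #6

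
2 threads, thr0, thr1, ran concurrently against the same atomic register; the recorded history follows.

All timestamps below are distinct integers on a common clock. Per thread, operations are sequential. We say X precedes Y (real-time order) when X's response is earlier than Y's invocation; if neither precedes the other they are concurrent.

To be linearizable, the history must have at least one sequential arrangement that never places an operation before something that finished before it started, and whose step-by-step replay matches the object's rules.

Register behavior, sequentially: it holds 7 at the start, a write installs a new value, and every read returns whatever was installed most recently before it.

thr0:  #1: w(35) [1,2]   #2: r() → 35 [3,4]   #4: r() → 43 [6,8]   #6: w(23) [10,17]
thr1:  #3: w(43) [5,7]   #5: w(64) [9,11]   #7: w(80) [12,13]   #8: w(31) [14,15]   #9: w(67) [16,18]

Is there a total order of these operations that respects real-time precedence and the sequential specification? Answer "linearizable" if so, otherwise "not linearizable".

linearizable

one valid linearization: #1, #2, #3, #4, #5, #6, #7, #8, #9
1. #1 w(35), leaving value 35
2. #2 r() → 35, leaving value 35
3. #3 w(43), leaving value 43
4. #4 r() → 43, leaving value 43
5. #5 w(64), leaving value 64
6. #6 w(23), leaving value 23
7. #7 w(80), leaving value 80
8. #8 w(31), leaving value 31
9. #9 w(67), leaving value 67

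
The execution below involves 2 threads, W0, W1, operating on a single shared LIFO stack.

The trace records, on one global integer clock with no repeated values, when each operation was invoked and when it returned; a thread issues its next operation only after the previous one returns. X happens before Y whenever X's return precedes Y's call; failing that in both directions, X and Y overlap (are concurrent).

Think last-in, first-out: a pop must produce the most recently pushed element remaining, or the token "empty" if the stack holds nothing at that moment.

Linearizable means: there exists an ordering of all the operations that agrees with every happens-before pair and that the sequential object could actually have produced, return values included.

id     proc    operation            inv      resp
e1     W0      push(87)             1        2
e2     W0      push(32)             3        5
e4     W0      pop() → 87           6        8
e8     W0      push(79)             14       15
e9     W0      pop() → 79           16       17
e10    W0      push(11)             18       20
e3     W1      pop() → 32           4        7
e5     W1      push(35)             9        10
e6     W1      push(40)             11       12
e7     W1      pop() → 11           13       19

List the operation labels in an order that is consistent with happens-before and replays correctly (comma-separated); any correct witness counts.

e1, e2, e3, e4, e5, e6, e8, e9, e10, e7

after step 1 (e1 push(87)): stack <87>
after step 2 (e2 push(32)): stack <87,32>
after step 3 (e3 pop() → 32): stack <87>
after step 4 (e4 pop() → 87): stack <>
after step 5 (e5 push(35)): stack <35>
after step 6 (e6 push(40)): stack <35,40>
after step 7 (e8 push(79)): stack <35,40,79>
after step 8 (e9 pop() → 79): stack <35,40>
after step 9 (e10 push(11)): stack <35,40,11>
after step 10 (e7 pop() → 11): stack <35,40>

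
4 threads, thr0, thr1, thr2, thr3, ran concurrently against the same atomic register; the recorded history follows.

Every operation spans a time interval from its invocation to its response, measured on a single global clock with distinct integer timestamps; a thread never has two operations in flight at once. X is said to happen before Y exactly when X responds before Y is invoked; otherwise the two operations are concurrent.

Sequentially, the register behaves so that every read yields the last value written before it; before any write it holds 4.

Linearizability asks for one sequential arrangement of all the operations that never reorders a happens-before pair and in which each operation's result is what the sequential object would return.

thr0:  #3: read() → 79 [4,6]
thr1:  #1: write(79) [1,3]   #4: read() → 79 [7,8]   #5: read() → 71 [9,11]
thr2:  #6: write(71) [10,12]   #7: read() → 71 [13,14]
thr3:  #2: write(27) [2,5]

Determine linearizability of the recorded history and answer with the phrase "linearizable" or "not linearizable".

linearizable

witness order: #2, #1, #3, #4, #6, #5, #7
1. #2 write(27), leaving value 27
2. #1 write(79), leaving value 79
3. #3 read() → 79, leaving value 79
4. #4 read() → 79, leaving value 79
5. #6 write(71), leaving value 71
6. #5 read() → 71, leaving value 71
7. #7 read() → 71, leaving value 71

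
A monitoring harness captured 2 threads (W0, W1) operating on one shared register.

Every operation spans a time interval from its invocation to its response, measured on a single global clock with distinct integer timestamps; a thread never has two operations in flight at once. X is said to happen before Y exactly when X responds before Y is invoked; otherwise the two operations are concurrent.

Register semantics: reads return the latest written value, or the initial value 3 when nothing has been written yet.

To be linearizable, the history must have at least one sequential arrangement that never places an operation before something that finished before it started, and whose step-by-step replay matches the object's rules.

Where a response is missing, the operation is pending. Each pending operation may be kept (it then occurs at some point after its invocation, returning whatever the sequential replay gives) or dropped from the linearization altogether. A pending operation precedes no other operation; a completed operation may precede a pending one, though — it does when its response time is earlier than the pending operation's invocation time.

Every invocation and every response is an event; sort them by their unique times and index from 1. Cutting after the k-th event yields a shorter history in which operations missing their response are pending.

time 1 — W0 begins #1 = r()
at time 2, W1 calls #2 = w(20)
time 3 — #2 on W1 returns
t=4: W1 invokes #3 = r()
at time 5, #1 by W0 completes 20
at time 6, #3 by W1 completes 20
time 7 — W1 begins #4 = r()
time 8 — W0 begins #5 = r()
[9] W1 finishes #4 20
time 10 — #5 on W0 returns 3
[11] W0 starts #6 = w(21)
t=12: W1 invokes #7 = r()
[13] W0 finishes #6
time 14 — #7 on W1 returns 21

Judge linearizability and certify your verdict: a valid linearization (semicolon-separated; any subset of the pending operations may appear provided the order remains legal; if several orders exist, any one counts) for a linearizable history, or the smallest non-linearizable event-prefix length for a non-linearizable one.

not linearizable — minimal violating prefix: 10 events

prefix check: 1..9 passes, 1..10 fails once #5's time-10 response joins
no legal order exists: 6 real-time-consistent candidates over 5 completed register operations, all rejected
one such order, #1, #2, #3, #4, #5, breaks at step 1 where #1 r() → 20 is illegal
one such order, #1, #2, #3, #5, #4, breaks at step 1 where #1 r() → 20 is illegal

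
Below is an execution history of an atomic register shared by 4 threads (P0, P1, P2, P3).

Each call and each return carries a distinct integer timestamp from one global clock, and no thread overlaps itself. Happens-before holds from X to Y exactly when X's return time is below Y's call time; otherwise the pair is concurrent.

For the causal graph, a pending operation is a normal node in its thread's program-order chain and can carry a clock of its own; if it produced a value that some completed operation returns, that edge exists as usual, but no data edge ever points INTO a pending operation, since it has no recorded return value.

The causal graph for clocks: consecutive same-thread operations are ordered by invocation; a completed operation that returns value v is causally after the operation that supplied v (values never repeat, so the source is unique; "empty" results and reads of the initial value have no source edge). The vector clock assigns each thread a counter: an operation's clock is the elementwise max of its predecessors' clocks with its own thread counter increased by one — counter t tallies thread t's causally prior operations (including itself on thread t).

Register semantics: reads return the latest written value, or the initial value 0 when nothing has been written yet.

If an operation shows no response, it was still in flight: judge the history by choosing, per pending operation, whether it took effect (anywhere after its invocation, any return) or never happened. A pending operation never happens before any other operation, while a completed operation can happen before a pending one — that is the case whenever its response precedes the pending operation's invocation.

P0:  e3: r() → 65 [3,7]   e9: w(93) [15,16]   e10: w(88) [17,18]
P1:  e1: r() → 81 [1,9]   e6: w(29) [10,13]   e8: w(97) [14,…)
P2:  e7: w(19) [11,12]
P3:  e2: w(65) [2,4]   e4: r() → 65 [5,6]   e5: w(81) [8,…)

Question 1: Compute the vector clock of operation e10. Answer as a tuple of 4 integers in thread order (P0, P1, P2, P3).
(3, 0, 0, 1)

VC(e2, invoked at 2): no causal predecessors; +1 on P3 → (0, 0, 0, 1)
VC(e7, invoked at 11): no causal predecessors; +1 on P2 → (0, 0, 1, 0)
invoked at 5, e4 merges VC(e2)=(0, 0, 0, 1) and bumps P3's slot → (0, 0, 0, 2)
invoked at 3, e3 merges VC(e2)=(0, 0, 0, 1) and bumps P0's slot → (1, 0, 0, 1)
invoked at 8, e5 merges VC(e4)=(0, 0, 0, 2) and bumps P3's slot → (0, 0, 0, 3)
invoked at 15, e9 merges VC(e3)=(1, 0, 0, 1) and bumps P0's slot → (2, 0, 0, 1)
invoked at 1, e1 merges VC(e5)=(0, 0, 0, 3) and bumps P1's slot → (0, 1, 0, 3)
invoked at 17, e10 merges VC(e9)=(2, 0, 0, 1) and bumps P0's slot → (3, 0, 0, 1)
invoked at 10, e6 merges VC(e1)=(0, 1, 0, 3) and bumps P1's slot → (0, 2, 0, 3)
invoked at 14, e8 merges VC(e6)=(0, 2, 0, 3) and bumps P1's slot → (0, 3, 0, 3)
target: VC(e10) = (3, 0, 0, 1)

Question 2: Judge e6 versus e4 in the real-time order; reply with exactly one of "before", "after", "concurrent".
after

e6 spans [10,13], e4 spans [5,6]
resp(e4)=6 < inv(e6)=10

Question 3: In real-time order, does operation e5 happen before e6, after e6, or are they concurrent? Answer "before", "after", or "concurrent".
concurrent

e5 spans [8,…), e6 spans [10,13]
the intervals overlap in both directions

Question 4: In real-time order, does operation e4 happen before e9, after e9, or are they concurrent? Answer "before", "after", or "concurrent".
before

e4 spans [5,6], e9 spans [15,16]
resp(e4)=6 < inv(e9)=15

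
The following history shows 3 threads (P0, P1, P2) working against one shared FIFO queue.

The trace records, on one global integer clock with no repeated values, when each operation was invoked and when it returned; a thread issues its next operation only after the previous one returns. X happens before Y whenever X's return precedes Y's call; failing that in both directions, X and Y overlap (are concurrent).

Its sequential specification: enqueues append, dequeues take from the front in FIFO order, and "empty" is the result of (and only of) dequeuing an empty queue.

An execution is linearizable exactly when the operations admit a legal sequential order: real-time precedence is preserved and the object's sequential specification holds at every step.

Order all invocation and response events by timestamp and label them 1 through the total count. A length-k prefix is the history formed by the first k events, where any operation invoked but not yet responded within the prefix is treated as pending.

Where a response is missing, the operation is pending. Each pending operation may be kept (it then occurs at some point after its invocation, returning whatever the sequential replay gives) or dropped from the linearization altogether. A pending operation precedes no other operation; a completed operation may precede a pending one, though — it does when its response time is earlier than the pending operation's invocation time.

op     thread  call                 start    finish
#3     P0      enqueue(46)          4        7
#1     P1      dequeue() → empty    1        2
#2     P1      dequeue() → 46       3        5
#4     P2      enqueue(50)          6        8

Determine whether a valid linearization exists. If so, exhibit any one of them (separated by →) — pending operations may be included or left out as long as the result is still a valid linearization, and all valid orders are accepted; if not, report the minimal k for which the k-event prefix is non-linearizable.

linearizable — witness: #1 → #3 → #2 → #4

step 1: #1 dequeue() → empty — queue <>
step 2: #3 enqueue(46) — queue <46>
step 3: #2 dequeue() → 46 — queue <>
step 4: #4 enqueue(50) — queue <50>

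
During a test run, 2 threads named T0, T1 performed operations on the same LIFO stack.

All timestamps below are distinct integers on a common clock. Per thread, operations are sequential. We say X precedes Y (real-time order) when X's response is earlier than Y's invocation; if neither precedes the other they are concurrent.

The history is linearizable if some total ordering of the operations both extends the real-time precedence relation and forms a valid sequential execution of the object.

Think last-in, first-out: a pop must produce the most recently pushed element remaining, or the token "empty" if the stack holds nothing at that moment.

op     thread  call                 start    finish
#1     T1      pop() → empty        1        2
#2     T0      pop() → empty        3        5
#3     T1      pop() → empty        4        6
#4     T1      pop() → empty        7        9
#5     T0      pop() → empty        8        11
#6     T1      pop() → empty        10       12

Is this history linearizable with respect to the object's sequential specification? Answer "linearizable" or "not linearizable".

one valid linearization: #1, #2, #3, #4, #5, #6
1. #1 pop() → empty, leaving stack <>
2. #2 pop() → empty, leaving stack <>
3. #3 pop() → empty, leaving stack <>
4. #4 pop() → empty, leaving stack <>
5. #5 pop() → empty, leaving stack <>
6. #6 pop() → empty, leaving stack <>

linearizable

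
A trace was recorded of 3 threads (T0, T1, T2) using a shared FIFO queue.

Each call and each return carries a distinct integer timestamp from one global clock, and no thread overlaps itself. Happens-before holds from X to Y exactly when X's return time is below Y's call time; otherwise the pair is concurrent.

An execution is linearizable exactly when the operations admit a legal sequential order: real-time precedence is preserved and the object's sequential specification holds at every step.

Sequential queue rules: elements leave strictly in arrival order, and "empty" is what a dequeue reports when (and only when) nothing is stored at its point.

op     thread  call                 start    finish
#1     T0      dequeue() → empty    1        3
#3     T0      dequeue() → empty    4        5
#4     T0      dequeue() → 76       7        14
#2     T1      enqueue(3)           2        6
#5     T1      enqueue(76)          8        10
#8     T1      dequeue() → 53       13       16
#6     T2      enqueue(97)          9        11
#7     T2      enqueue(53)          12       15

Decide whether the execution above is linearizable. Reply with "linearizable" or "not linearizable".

cut after 15 events: linearizable; cut after 16 events (#8 responds, time 16): not linearizable
60 orders of the 8 completed FIFO queue ops respect real time; none is legal
take #1, #2, #3, #4, #5, #6, #7, #8: step 3 already fails, because #3 dequeue() → empty cannot occur there
take #1, #2, #3, #4, #5, #6, #8, #7: step 3 already fails, because #3 dequeue() → empty cannot occur there

not linearizable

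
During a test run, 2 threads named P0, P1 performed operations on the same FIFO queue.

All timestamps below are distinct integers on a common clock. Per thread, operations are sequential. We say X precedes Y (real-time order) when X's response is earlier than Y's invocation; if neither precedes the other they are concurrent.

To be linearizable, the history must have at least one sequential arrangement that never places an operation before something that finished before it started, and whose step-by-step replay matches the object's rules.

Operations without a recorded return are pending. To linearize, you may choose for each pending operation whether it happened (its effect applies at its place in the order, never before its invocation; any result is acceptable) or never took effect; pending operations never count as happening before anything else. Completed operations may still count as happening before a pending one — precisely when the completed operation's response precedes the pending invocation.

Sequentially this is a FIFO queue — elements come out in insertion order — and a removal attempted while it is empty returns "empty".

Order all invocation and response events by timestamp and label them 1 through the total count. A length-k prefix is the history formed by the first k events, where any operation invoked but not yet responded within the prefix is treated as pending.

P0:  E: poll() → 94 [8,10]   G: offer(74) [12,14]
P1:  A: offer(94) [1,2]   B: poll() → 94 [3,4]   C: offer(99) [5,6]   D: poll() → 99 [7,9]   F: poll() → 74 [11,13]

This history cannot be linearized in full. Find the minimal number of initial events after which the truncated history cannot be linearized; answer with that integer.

events 1..9 are linearizable, e.g. via A, B, C, D:
step 1: A offer(94) — queue <94>
step 2: B poll() → 94 — queue <>
step 3: C offer(99) — queue <99>
step 4: D poll() → 99 — queue <>
adding event 10 (E responds at 10) leaves no legal real-time order
sample order A, B, C, D, E stalls at step 5 — E poll() → 94 has no legal effect
sample order A, B, C, E, D stalls at step 4 — E poll() → 94 has no legal effect

10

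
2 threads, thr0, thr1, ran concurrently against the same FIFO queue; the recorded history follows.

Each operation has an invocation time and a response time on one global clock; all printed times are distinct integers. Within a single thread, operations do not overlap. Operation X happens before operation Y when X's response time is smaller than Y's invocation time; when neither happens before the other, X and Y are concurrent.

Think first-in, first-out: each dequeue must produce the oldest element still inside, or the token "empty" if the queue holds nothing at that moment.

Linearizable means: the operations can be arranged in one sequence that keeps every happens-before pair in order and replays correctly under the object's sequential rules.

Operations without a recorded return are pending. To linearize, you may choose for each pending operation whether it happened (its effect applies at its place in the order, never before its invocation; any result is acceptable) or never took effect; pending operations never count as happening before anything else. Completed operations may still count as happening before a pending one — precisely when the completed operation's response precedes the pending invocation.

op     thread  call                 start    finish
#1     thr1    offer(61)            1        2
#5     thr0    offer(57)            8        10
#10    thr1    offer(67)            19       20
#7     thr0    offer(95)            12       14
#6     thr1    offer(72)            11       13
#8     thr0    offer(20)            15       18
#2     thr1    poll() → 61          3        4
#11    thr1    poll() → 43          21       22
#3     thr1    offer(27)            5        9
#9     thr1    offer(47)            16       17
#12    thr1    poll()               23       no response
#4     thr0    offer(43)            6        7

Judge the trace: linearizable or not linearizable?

one valid linearization: #1, #2, #4, #3, #5, #6, #7, #8, #9, #10, #11
step 1: #1 offer(61) — queue <61>
step 2: #2 poll() → 61 — queue <>
step 3: #4 offer(43) — queue <43>
step 4: #3 offer(27) — queue <43,27>
step 5: #5 offer(57) — queue <43,27,57>
step 6: #6 offer(72) — queue <43,27,57,72>
step 7: #7 offer(95) — queue <43,27,57,72,95>
step 8: #8 offer(20) — queue <43,27,57,72,95,20>
step 9: #9 offer(47) — queue <43,27,57,72,95,20,47>
step 10: #10 offer(67) — queue <43,27,57,72,95,20,47,67>
step 11: #11 poll() → 43 — queue <27,57,72,95,20,47,67>

linearizable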